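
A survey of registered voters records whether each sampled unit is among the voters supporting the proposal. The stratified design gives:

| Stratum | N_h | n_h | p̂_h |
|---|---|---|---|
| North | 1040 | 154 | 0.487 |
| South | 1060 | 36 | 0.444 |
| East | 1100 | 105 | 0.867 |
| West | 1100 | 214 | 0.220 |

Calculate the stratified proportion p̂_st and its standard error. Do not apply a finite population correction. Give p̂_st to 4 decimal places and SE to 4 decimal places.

p̂_st ≈ 0.5053, SE ≈ 0.0255

N = 4300; stratum weights W_h = N_h/N.
p̂_st = Σ W_h p̂_h = (1040·0.487 + 1060·0.444 + 1100·0.867 + 1100·0.220)/4300 = 0.50531
V̂(p̂_st) = Σ W_h² p̂_h(1−p̂_h)/(n_h−1):
  stratum North: (1040/4300)²·0.487·0.513/153 = 9.55179e-05
  stratum South: (1060/4300)²·0.444·0.556/35 = 0.000428612
  stratum East: (1100/4300)²·0.867·0.133/104 = 7.25581e-05
  stratum West: (1100/4300)²·0.220·0.780/213 = 5.27213e-05
V̂(p̂_st) = 0.000649409; SE = √V̂ = 0.0254835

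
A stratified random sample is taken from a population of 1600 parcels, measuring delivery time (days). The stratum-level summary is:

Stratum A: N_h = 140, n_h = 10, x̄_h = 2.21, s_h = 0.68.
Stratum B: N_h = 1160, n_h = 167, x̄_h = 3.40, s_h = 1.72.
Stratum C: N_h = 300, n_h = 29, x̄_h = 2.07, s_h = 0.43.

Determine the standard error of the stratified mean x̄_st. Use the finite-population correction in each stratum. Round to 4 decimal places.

SE(x̄_st) ≈ 0.0922

V̂(x̄_st) = Σ W_h² (1 − n_h/N_h) s_h²/n_h, with W_h = N_h/N and N = 1600:
  stratum A: (140/1600)²·(1 − 10/140)·0.68²/10 = 0.000328738
  stratum B: (1160/1600)²·(1 − 167/1160)·1.72²/167 = 0.00797091
  stratum C: (300/1600)²·(1 − 29/300)·0.43²/29 = 0.000202483
V̂(x̄_st) = 0.00850213
SE(x̄_st) = √0.00850213 = 0.092207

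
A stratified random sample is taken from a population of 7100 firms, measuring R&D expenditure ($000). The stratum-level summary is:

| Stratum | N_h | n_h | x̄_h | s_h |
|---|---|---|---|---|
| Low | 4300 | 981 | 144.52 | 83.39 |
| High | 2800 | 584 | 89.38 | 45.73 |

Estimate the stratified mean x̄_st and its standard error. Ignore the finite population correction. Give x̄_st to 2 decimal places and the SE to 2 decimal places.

x̄_st ≈ 122.77, SE ≈ 1.78

x̄_st = Σ W_h x̄_h = (4300·144.52 + 2800·89.38)/7100 = 122.77465
V̂(x̄_st) = Σ W_h² s_h²/n_h, with W_h = N_h/N and N = 7100:
  stratum Low: (4300/7100)²·83.39²/981 = 2.60003
  stratum High: (2800/7100)²·45.73²/584 = 0.556915
V̂(x̄_st) = 3.15695
SE(x̄_st) = √3.15695 = 1.77678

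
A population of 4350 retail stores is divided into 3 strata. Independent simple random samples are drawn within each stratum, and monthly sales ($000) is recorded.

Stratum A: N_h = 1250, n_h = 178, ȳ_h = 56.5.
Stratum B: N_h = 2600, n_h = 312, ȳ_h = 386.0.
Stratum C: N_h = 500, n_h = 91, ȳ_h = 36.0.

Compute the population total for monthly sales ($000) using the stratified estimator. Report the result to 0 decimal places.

τ̂_st = Σ N_h ȳ_h = 1250·56.5 + 2600·386.0 + 500·36.0 = 1092225

τ̂_st ≈ 1092225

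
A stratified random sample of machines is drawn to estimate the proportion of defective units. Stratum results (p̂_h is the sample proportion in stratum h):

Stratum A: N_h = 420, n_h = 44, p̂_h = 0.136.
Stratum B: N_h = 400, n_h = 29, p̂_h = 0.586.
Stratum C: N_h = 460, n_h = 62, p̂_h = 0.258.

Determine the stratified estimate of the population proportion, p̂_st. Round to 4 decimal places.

p̂_st ≈ 0.3205

N = 1280; stratum weights W_h = N_h/N.
p̂_st = Σ W_h p̂_h = (420·0.136 + 400·0.586 + 460·0.258)/1280 = 0.32047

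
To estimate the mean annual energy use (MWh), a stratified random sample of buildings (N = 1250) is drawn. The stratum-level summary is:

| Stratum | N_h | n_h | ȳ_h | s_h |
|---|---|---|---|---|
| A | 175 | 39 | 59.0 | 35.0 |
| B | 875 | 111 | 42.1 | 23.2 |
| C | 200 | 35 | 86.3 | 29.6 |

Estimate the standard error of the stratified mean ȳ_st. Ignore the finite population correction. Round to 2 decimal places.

V̂(ȳ_st) = Σ W_h² s_h²/n_h, with W_h = N_h/N and N = 1250:
  stratum A: (175/1250)²·35.0²/39 = 0.615641
  stratum B: (875/1250)²·23.2²/111 = 2.37601
  stratum C: (200/1250)²·29.6²/35 = 0.640848
V̂(ȳ_st) = 3.6325
SE(ȳ_st) = √3.6325 = 1.90591

SE(ȳ_st) ≈ 1.91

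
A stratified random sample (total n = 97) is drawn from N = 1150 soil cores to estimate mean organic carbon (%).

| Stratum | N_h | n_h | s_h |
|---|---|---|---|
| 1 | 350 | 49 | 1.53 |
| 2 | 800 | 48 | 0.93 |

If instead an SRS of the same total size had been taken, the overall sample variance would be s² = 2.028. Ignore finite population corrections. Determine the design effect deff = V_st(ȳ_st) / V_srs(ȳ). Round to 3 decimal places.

V̂(ȳ_st) = Σ W_h² s_h²/n_h, with W_h = N_h/N and N = 1150:
  stratum 1: (350/1150)²·1.53²/49 = 0.00442514
  stratum 2: (800/1150)²·0.93²/48 = 0.00871985
V_st = 0.013145
V_srs = s²/n = 2.028/97 = 0.0209072
deff = V_st / V_srs = 0.013145/0.0209072 = 0.6287

deff ≈ 0.629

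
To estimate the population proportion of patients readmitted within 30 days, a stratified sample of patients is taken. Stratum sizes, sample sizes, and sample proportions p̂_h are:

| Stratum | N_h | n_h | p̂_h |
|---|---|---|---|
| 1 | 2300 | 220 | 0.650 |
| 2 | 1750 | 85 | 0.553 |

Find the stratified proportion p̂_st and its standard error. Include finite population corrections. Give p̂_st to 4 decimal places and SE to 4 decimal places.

N = 4050; stratum weights W_h = N_h/N.
p̂_st = Σ W_h p̂_h = (2300·0.650 + 1750·0.553)/4050 = 0.60809
V̂(p̂_st) = Σ W_h² (1 − n_h/N_h) p̂_h(1−p̂_h)/(n_h−1):
  stratum 1: (2300/4050)²·(1 − 220/2300)·0.650·0.350/219 = 0.000302983
  stratum 2: (1750/4050)²·(1 − 85/1750)·0.553·0.447/84 = 0.000522752
V̂(p̂_st) = 0.000825735; SE = √V̂ = 0.0287356

p̂_st ≈ 0.6081, SE ≈ 0.0287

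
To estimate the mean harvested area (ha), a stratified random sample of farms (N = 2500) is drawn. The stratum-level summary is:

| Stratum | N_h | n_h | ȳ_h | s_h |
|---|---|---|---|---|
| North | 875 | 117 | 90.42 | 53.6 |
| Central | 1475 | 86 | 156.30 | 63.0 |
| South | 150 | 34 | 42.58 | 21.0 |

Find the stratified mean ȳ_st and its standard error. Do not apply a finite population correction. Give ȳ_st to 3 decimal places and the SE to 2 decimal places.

ȳ_st = Σ W_h ȳ_h = (875·90.42 + 1475·156.30 + 150·42.58)/2500 = 126.41880
V̂(ȳ_st) = Σ W_h² s_h²/n_h, with W_h = N_h/N and N = 2500:
  stratum North: (875/2500)²·53.6²/117 = 3.00801
  stratum Central: (1475/2500)²·63.0²/86 = 16.0652
  stratum South: (150/2500)²·21.0²/34 = 0.0466941
V̂(ȳ_st) = 19.1199
SE(ȳ_st) = √19.1199 = 4.37263

ȳ_st ≈ 126.419, SE ≈ 4.37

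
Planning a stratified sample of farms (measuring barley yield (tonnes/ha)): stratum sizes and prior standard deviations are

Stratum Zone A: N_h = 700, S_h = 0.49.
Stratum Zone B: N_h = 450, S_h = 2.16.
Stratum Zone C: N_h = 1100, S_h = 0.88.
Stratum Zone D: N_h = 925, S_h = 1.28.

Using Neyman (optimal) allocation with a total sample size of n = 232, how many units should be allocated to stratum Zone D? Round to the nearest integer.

79

Neyman allocation: n_h = n · N_h S_h / Σ N_i S_i, with n = 232.
  stratum Zone A: N_h·S_h = 700·0.49 = 343.00
  stratum Zone B: N_h·S_h = 450·2.16 = 972.00
  stratum Zone C: N_h·S_h = 1100·0.88 = 968.00
  stratum Zone D: N_h·S_h = 925·1.28 = 1184.00
Σ N_h S_h = 3467.00
n for stratum Zone D = 232·1184.00/3467.00 = 79.229 → 79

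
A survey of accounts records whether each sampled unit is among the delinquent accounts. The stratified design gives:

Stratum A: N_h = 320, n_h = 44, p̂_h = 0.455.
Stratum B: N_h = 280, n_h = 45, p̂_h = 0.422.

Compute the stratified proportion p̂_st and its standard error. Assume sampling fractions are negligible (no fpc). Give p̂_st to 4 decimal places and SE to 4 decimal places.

N = 600; stratum weights W_h = N_h/N.
p̂_st = Σ W_h p̂_h = (320·0.455 + 280·0.422)/600 = 0.43960
V̂(p̂_st) = Σ W_h² p̂_h(1−p̂_h)/(n_h−1):
  stratum A: (320/600)²·0.455·0.545/43 = 0.00164035
  stratum B: (280/600)²·0.422·0.578/44 = 0.00120726
V̂(p̂_st) = 0.00284761; SE = √V̂ = 0.053363

p̂_st ≈ 0.4396, SE ≈ 0.0534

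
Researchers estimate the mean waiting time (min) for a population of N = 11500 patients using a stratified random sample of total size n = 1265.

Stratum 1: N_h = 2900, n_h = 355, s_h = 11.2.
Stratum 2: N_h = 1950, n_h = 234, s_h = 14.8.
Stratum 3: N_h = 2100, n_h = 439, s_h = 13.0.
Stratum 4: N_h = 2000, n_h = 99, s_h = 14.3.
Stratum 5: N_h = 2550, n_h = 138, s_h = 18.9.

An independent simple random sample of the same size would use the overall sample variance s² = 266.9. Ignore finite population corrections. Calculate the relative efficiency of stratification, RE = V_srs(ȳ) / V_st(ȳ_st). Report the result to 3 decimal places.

RE ≈ 0.837

V̂(ȳ_st) = Σ W_h² s_h²/n_h, with W_h = N_h/N and N = 11500:
  stratum 1: (2900/11500)²·11.2²/355 = 0.0224703
  stratum 2: (1950/11500)²·14.8²/234 = 0.0269142
  stratum 3: (2100/11500)²·13.0²/439 = 0.012837
  stratum 4: (2000/11500)²·14.3²/99 = 0.0624743
  stratum 5: (2550/11500)²·18.9²/138 = 0.127271
V_st = 0.251967
V_srs = s²/n = 266.9/1265 = 0.210988
Relative efficiency = V_srs / V_st = 0.210988/0.251967 = 0.8374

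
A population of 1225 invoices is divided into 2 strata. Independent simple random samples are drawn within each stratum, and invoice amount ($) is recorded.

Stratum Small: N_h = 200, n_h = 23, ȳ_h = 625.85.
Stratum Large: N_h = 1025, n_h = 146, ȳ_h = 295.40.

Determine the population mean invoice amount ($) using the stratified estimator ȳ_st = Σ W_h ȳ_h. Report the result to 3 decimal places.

N = Σ N_h = 1225. Stratum weights W_h = N_h/N.
ȳ_st = (200·625.85 + 1025·295.40) / 1225 = 349.35102

ȳ_st ≈ 349.351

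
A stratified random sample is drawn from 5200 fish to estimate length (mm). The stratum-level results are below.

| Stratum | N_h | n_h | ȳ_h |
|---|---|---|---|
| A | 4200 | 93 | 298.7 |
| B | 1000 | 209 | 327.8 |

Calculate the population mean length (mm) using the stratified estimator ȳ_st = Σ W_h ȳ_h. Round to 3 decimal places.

N = Σ N_h = 5200. Stratum weights W_h = N_h/N.
ȳ_st = (4200·298.7 + 1000·327.8) / 5200 = 304.29615

ȳ_st ≈ 304.296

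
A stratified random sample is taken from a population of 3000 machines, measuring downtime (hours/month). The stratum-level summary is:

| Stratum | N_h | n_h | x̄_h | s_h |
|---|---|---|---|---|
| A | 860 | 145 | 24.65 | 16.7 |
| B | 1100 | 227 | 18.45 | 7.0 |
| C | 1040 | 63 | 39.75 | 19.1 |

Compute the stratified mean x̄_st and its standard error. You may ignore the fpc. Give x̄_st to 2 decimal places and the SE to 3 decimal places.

x̄_st ≈ 27.61, SE ≈ 0.940

x̄_st = Σ W_h x̄_h = (860·24.65 + 1100·18.45 + 1040·39.75)/3000 = 27.61133
V̂(x̄_st) = Σ W_h² s_h²/n_h, with W_h = N_h/N and N = 3000:
  stratum A: (860/3000)²·16.7²/145 = 0.158059
  stratum B: (1100/3000)²·7.0²/227 = 0.029021
  stratum C: (1040/3000)²·19.1²/63 = 0.695906
V̂(x̄_st) = 0.882986
SE(x̄_st) = √0.882986 = 0.939673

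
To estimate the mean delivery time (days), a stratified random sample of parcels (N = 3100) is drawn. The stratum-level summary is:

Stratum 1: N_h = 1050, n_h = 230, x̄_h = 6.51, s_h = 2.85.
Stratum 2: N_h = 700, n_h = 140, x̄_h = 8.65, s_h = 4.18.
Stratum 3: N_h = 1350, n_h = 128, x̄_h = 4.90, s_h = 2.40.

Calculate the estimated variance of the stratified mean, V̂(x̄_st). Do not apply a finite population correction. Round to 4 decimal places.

V̂(x̄_st) ≈ 0.0189

V̂(x̄_st) = Σ W_h² s_h²/n_h, with W_h = N_h/N and N = 3100:
  stratum 1: (1050/3100)²·2.85²/230 = 0.00405151
  stratum 2: (700/3100)²·4.18²/140 = 0.00636352
  stratum 3: (1350/3100)²·2.40²/128 = 0.00853408
V̂(x̄_st) = 0.0189491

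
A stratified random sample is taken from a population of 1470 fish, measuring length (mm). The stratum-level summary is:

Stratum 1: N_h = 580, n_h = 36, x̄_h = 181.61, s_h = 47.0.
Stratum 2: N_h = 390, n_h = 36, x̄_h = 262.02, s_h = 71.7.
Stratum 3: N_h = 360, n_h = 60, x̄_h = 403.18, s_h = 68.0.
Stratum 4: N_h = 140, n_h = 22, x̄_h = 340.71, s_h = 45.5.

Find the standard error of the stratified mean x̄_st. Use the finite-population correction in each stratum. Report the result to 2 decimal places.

V̂(x̄_st) = Σ W_h² (1 − n_h/N_h) s_h²/n_h, with W_h = N_h/N and N = 1470:
  stratum 1: (580/1470)²·(1 − 36/580)·47.0²/36 = 8.95953
  stratum 2: (390/1470)²·(1 − 36/390)·71.7²/36 = 9.12366
  stratum 3: (360/1470)²·(1 − 60/360)·68.0²/60 = 3.85173
  stratum 4: (140/1470)²·(1 − 22/140)·45.5²/22 = 0.719408
V̂(x̄_st) = 22.6543
SE(x̄_st) = √22.6543 = 4.75966

SE(x̄_st) ≈ 4.76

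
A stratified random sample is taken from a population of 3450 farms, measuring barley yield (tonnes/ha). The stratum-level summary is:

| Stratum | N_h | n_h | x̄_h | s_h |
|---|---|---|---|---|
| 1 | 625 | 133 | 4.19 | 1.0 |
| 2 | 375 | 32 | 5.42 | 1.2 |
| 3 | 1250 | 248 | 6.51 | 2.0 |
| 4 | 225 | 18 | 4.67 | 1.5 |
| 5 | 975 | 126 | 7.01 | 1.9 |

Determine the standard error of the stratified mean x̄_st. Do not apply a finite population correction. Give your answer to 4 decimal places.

V̂(x̄_st) = Σ W_h² s_h²/n_h, with W_h = N_h/N and N = 3450:
  stratum 1: (625/3450)²·1.0²/133 = 0.000246757
  stratum 2: (375/3450)²·1.2²/32 = 0.000531664
  stratum 3: (1250/3450)²·2.0²/248 = 0.00211734
  stratum 4: (225/3450)²·1.5²/18 = 0.000531664
  stratum 5: (975/3450)²·1.9²/126 = 0.00228827
V̂(x̄_st) = 0.00571569
SE(x̄_st) = √0.00571569 = 0.0756022

SE(x̄_st) ≈ 0.0756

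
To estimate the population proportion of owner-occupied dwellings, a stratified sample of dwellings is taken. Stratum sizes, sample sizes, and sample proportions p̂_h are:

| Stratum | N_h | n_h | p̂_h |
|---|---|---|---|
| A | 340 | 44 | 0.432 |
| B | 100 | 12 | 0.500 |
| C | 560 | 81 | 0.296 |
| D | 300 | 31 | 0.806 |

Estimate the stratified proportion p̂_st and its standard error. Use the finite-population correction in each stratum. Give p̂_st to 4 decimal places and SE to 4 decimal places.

p̂_st ≈ 0.4650, SE ≈ 0.0335

N = 1300; stratum weights W_h = N_h/N.
p̂_st = Σ W_h p̂_h = (340·0.432 + 100·0.500 + 560·0.296 + 300·0.806)/1300 = 0.46495
V̂(p̂_st) = Σ W_h² (1 − n_h/N_h) p̂_h(1−p̂_h)/(n_h−1):
  stratum A: (340/1300)²·(1 − 44/340)·0.432·0.568/43 = 0.000339819
  stratum B: (100/1300)²·(1 − 12/100)·0.500·0.500/11 = 0.000118343
  stratum C: (560/1300)²·(1 − 81/560)·0.296·0.704/80 = 0.000413439
  stratum D: (300/1300)²·(1 − 31/300)·0.806·0.194/30 = 0.000248887
V̂(p̂_st) = 0.00112049; SE = √V̂ = 0.0334737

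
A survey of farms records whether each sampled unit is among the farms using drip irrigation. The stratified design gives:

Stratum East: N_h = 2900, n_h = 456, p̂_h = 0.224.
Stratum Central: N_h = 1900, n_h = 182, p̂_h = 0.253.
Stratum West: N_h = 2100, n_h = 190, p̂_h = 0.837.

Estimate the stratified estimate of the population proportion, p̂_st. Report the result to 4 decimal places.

p̂_st ≈ 0.4186

N = 6900; stratum weights W_h = N_h/N.
p̂_st = Σ W_h p̂_h = (2900·0.224 + 1900·0.253 + 2100·0.837)/6900 = 0.41855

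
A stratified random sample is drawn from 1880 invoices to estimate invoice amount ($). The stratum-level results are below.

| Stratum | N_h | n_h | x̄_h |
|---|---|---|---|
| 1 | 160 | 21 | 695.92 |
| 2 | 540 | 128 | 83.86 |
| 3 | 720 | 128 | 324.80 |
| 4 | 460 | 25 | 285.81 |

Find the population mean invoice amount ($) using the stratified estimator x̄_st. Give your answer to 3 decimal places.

N = Σ N_h = 1880. Stratum weights W_h = N_h/N.
x̄_st = (160·695.92 + 540·83.86 + 720·324.80 + 460·285.81) / 1880 = 277.63840

x̄_st ≈ 277.638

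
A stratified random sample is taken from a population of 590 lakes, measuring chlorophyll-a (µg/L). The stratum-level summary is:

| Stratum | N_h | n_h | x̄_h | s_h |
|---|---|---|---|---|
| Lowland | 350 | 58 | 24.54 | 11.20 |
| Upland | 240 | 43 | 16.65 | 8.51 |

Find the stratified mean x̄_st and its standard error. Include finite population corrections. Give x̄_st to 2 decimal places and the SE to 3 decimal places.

x̄_st ≈ 21.33, SE ≈ 0.929

x̄_st = Σ W_h x̄_h = (350·24.54 + 240·16.65)/590 = 21.33051
V̂(x̄_st) = Σ W_h² (1 − n_h/N_h) s_h²/n_h, with W_h = N_h/N and N = 590:
  stratum Lowland: (350/590)²·(1 − 58/350)·11.20²/58 = 0.634973
  stratum Upland: (240/590)²·(1 − 43/240)·8.51²/43 = 0.228752
V̂(x̄_st) = 0.863724
SE(x̄_st) = √0.863724 = 0.929368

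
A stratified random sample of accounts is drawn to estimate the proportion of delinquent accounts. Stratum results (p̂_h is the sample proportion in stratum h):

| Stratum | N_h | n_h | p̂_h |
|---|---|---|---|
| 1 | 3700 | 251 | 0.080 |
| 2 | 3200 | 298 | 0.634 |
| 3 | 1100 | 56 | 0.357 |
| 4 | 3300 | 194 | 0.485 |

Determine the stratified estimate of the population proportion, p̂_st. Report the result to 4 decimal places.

N = 11300; stratum weights W_h = N_h/N.
p̂_st = Σ W_h p̂_h = (3700·0.080 + 3200·0.634 + 1100·0.357 + 3300·0.485)/11300 = 0.38212

p̂_st ≈ 0.3821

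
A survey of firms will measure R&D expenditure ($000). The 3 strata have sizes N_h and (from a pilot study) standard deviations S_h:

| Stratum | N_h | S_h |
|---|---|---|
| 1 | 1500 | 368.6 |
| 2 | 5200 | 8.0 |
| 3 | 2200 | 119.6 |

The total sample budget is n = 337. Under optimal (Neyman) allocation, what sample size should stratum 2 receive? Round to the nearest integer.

16

Neyman allocation: n_h = n · N_h S_h / Σ N_i S_i, with n = 337.
  stratum 1: N_h·S_h = 1500·368.6 = 552900.00
  stratum 2: N_h·S_h = 5200·8.0 = 41600.00
  stratum 3: N_h·S_h = 2200·119.6 = 263120.00
Σ N_h S_h = 857620.00
n for stratum 2 = 337·41600.00/857620.00 = 16.347 → 16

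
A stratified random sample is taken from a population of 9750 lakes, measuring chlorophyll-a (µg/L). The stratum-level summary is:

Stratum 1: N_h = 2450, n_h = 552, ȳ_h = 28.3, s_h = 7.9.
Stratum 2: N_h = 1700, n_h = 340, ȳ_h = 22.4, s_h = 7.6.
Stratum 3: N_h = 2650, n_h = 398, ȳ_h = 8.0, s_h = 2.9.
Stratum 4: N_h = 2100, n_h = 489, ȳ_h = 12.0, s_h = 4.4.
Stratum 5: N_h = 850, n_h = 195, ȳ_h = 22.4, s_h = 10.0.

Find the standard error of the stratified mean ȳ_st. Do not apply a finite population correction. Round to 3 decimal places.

SE(ȳ_st) ≈ 0.140

V̂(ȳ_st) = Σ W_h² s_h²/n_h, with W_h = N_h/N and N = 9750:
  stratum 1: (2450/9750)²·7.9²/552 = 0.00713901
  stratum 2: (1700/9750)²·7.6²/340 = 0.0051646
  stratum 3: (2650/9750)²·2.9²/398 = 0.00156097
  stratum 4: (2100/9750)²·4.4²/489 = 0.00183665
  stratum 5: (850/9750)²·10.0²/195 = 0.00389757
V̂(ȳ_st) = 0.0195988
SE(ȳ_st) = √0.0195988 = 0.139996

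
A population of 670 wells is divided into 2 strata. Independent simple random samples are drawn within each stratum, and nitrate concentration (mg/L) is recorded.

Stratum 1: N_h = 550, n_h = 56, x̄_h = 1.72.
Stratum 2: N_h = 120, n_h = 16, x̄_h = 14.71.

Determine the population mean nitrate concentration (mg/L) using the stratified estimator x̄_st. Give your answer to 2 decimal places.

x̄_st ≈ 4.05

N = Σ N_h = 670. Stratum weights W_h = N_h/N.
x̄_st = (550·1.72 + 120·14.71) / 670 = 4.0466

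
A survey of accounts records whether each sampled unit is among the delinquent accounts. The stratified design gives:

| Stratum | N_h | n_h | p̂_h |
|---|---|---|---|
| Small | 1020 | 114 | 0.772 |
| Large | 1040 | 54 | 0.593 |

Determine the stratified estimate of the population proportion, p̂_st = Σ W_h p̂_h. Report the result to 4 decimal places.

N = 2060; stratum weights W_h = N_h/N.
p̂_st = Σ W_h p̂_h = (1020·0.772 + 1040·0.593)/2060 = 0.68163

p̂_st ≈ 0.6816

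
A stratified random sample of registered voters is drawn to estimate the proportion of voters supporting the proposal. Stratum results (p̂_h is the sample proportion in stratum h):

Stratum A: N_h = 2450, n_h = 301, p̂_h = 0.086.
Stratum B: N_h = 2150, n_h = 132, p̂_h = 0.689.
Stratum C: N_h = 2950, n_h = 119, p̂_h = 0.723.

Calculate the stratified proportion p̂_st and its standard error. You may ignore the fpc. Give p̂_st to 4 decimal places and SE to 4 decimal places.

N = 7550; stratum weights W_h = N_h/N.
p̂_st = Σ W_h p̂_h = (2450·0.086 + 2150·0.689 + 2950·0.723)/7550 = 0.50661
V̂(p̂_st) = Σ W_h² p̂_h(1−p̂_h)/(n_h−1):
  stratum A: (2450/7550)²·0.086·0.914/300 = 2.75906e-05
  stratum B: (2150/7550)²·0.689·0.311/131 = 0.000132645
  stratum C: (2950/7550)²·0.723·0.277/118 = 0.000259111
V̂(p̂_st) = 0.000419347; SE = √V̂ = 0.020478

p̂_st ≈ 0.5066, SE ≈ 0.0205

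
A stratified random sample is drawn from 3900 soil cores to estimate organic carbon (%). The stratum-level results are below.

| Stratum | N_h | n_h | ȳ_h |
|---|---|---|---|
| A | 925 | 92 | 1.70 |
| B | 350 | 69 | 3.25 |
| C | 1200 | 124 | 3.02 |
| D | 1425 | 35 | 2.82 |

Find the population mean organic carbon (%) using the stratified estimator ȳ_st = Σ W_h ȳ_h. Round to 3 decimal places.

ȳ_st ≈ 2.654

N = Σ N_h = 3900. Stratum weights W_h = N_h/N.
ȳ_st = (925·1.70 + 350·3.25 + 1200·3.02 + 1425·2.82) / 3900 = 2.65449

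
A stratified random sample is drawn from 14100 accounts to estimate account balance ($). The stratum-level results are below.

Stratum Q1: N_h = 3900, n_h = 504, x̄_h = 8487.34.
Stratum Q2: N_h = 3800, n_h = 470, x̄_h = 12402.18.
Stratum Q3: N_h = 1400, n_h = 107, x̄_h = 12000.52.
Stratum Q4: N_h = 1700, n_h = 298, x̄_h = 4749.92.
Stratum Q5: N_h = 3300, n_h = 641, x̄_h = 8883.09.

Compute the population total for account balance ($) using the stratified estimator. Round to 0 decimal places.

τ̂_st ≈ 134418699

τ̂_st = Σ N_h x̄_h = 3900·8487.34 + 3800·12402.18 + 1400·12000.52 + 1700·4749.92 + 3300·8883.09 = 134418699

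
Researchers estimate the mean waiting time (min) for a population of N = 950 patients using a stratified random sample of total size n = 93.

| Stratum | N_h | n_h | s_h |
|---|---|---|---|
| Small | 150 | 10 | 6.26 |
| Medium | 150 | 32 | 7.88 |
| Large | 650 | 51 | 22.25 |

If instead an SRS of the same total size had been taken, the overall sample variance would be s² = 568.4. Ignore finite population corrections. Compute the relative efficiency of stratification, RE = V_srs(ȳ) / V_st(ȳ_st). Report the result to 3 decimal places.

RE ≈ 1.303

V̂(ȳ_st) = Σ W_h² s_h²/n_h, with W_h = N_h/N and N = 950:
  stratum Small: (150/950)²·6.26²/10 = 0.0976976
  stratum Medium: (150/950)²·7.88²/32 = 0.0483769
  stratum Large: (650/950)²·22.25²/51 = 4.54432
V_st = 4.6904
V_srs = s²/n = 568.4/93 = 6.11183
Relative efficiency = V_srs / V_st = 6.11183/4.6904 = 1.3031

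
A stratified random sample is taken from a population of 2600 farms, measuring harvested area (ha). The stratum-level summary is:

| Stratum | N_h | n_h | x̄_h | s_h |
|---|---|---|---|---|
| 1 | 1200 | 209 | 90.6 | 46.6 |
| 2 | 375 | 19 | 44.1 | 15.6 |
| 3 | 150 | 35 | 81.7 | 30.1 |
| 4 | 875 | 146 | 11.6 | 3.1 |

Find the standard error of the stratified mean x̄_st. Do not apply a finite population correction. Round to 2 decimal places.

SE(x̄_st) ≈ 1.60

V̂(x̄_st) = Σ W_h² s_h²/n_h, with W_h = N_h/N and N = 2600:
  stratum 1: (1200/2600)²·46.6²/209 = 2.21331
  stratum 2: (375/2600)²·15.6²/19 = 0.266447
  stratum 3: (150/2600)²·30.1²/35 = 0.086159
  stratum 4: (875/2600)²·3.1²/146 = 0.00745487
V̂(x̄_st) = 2.57337
SE(x̄_st) = √2.57337 = 1.60417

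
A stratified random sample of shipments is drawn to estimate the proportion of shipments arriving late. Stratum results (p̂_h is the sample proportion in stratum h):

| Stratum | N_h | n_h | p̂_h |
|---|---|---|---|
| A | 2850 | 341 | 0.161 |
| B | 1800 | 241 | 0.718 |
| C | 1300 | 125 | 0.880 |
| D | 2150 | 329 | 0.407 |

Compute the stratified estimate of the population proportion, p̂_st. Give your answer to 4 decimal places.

N = 8100; stratum weights W_h = N_h/N.
p̂_st = Σ W_h p̂_h = (2850·0.161 + 1800·0.718 + 1300·0.880 + 2150·0.407)/8100 = 0.46547

p̂_st ≈ 0.4655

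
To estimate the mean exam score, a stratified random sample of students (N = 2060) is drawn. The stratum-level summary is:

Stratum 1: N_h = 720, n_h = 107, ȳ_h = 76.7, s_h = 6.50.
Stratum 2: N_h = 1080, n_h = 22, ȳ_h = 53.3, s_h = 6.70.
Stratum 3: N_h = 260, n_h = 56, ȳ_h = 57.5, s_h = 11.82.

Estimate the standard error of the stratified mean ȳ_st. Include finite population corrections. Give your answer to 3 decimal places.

V̂(ȳ_st) = Σ W_h² (1 − n_h/N_h) s_h²/n_h, with W_h = N_h/N and N = 2060:
  stratum 1: (720/2060)²·(1 − 107/720)·6.50²/107 = 0.0410678
  stratum 2: (1080/2060)²·(1 − 22/1080)·6.70²/22 = 0.549417
  stratum 3: (260/2060)²·(1 − 56/260)·11.82²/56 = 0.0311829
V̂(ȳ_st) = 0.621667
SE(ȳ_st) = √0.621667 = 0.788459

SE(ȳ_st) ≈ 0.788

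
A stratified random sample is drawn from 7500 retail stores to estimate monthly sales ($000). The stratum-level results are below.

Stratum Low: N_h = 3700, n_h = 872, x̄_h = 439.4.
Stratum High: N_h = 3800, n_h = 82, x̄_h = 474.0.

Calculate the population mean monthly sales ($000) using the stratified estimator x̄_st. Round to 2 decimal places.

N = Σ N_h = 7500. Stratum weights W_h = N_h/N.
x̄_st = (3700·439.4 + 3800·474.0) / 7500 = 456.9307

x̄_st ≈ 456.93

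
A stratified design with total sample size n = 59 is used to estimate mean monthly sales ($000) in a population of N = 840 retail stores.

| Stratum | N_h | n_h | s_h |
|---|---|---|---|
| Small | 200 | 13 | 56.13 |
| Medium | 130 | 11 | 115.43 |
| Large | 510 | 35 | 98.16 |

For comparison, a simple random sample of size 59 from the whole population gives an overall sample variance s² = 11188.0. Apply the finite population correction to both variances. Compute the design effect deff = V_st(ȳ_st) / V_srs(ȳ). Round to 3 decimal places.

deff ≈ 0.760

V̂(ȳ_st) = Σ W_h² (1 − n_h/N_h) s_h²/n_h, with W_h = N_h/N and N = 840:
  stratum Small: (200/840)²·(1 − 13/200)·56.13²/13 = 12.8458
  stratum Medium: (130/840)²·(1 − 11/130)·115.43²/11 = 26.5568
  stratum Large: (510/840)²·(1 − 35/510)·98.16²/35 = 94.5162
V_st = 133.919
V_srs = (1 − 59/840)·11188.0/59 = 176.308
deff = V_st / V_srs = 133.919/176.308 = 0.7596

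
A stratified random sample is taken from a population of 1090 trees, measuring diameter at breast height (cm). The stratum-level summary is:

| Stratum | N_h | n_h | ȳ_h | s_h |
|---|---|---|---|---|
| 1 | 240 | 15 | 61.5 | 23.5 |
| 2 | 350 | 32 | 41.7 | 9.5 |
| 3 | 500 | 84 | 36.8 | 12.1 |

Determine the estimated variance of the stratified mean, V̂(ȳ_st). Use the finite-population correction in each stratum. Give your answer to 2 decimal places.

V̂(ȳ_st) ≈ 2.24

V̂(ȳ_st) = Σ W_h² (1 − n_h/N_h) s_h²/n_h, with W_h = N_h/N and N = 1090:
  stratum 1: (240/1090)²·(1 − 15/240)·23.5²/15 = 1.67334
  stratum 2: (350/1090)²·(1 − 32/350)·9.5²/32 = 0.264204
  stratum 3: (500/1090)²·(1 − 84/500)·12.1²/84 = 0.305142
V̂(ȳ_st) = 2.24269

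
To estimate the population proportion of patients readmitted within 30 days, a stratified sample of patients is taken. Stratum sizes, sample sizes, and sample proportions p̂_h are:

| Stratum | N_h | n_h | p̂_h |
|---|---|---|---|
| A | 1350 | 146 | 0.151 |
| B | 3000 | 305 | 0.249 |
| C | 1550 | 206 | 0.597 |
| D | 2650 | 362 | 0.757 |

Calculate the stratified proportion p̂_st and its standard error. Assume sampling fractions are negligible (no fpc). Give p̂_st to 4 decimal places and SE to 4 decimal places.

N = 8550; stratum weights W_h = N_h/N.
p̂_st = Σ W_h p̂_h = (1350·0.151 + 3000·0.249 + 1550·0.597 + 2650·0.757)/8550 = 0.45406
V̂(p̂_st) = Σ W_h² p̂_h(1−p̂_h)/(n_h−1):
  stratum A: (1350/8550)²·0.151·0.849/145 = 2.2042e-05
  stratum B: (3000/8550)²·0.249·0.751/304 = 7.57314e-05
  stratum C: (1550/8550)²·0.597·0.403/205 = 3.85706e-05
  stratum D: (2650/8550)²·0.757·0.243/361 = 4.89502e-05
V̂(p̂_st) = 0.000185294; SE = √V̂ = 0.0136123

p̂_st ≈ 0.4541, SE ≈ 0.0136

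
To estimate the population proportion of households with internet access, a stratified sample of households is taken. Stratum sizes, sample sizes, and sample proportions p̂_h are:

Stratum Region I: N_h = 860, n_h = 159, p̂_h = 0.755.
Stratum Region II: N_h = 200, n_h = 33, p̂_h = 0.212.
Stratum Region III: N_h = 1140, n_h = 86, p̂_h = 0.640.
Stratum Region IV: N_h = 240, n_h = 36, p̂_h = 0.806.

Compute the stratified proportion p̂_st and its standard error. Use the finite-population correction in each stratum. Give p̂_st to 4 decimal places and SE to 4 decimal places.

N = 2440; stratum weights W_h = N_h/N.
p̂_st = Σ W_h p̂_h = (860·0.755 + 200·0.212 + 1140·0.640 + 240·0.806)/2440 = 0.66178
V̂(p̂_st) = Σ W_h² (1 − n_h/N_h) p̂_h(1−p̂_h)/(n_h−1):
  stratum Region I: (860/2440)²·(1 − 159/860)·0.755·0.245/158 = 0.000118548
  stratum Region II: (200/2440)²·(1 − 33/200)·0.212·0.788/32 = 2.92873e-05
  stratum Region III: (1140/2440)²·(1 − 86/1140)·0.640·0.360/85 = 0.000547053
  stratum Region IV: (240/2440)²·(1 − 36/240)·0.806·0.194/35 = 3.67393e-05
V̂(p̂_st) = 0.000731627; SE = √V̂ = 0.0270486

p̂_st ≈ 0.6618, SE ≈ 0.0270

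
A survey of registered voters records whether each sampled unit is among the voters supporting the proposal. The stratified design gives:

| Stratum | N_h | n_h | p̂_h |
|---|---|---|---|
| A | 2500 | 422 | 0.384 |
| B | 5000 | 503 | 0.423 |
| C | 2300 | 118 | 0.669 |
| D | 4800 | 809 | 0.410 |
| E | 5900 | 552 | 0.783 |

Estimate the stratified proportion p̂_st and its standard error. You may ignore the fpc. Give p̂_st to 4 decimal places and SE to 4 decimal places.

p̂_st ≈ 0.5464, SE ≈ 0.0102

N = 20500; stratum weights W_h = N_h/N.
p̂_st = Σ W_h p̂_h = (2500·0.384 + 5000·0.423 + 2300·0.669 + 4800·0.410 + 5900·0.783)/20500 = 0.54641
V̂(p̂_st) = Σ W_h² p̂_h(1−p̂_h)/(n_h−1):
  stratum A: (2500/20500)²·0.384·0.616/421 = 8.35607e-06
  stratum B: (5000/20500)²·0.423·0.577/502 = 2.89231e-05
  stratum C: (2300/20500)²·0.669·0.331/117 = 2.38241e-05
  stratum D: (4800/20500)²·0.410·0.590/808 = 1.64134e-05
  stratum E: (5900/20500)²·0.783·0.217/551 = 2.55427e-05
V̂(p̂_st) = 0.000103059; SE = √V̂ = 0.0101518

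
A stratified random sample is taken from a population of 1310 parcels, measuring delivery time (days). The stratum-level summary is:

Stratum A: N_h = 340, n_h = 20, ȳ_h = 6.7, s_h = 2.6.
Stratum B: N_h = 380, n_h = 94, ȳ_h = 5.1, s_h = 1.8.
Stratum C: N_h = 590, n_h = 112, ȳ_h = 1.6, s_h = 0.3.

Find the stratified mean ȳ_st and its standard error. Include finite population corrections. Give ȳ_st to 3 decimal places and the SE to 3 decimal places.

ȳ_st ≈ 3.939, SE ≈ 0.154

ȳ_st = Σ W_h ȳ_h = (340·6.7 + 380·5.1 + 590·1.6)/1310 = 3.93893
V̂(ȳ_st) = Σ W_h² (1 − n_h/N_h) s_h²/n_h, with W_h = N_h/N and N = 1310:
  stratum A: (340/1310)²·(1 − 20/340)·2.6²/20 = 0.0214291
  stratum B: (380/1310)²·(1 − 94/380)·1.8²/94 = 0.00218285
  stratum C: (590/1310)²·(1 − 112/590)·0.3²/112 = 0.000132057
V̂(ȳ_st) = 0.023744
SE(ȳ_st) = √0.023744 = 0.154091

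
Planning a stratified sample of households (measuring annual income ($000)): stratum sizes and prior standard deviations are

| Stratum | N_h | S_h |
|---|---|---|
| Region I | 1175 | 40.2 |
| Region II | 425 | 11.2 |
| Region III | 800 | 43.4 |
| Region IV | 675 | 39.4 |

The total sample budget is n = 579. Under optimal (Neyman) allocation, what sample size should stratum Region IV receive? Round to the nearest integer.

Neyman allocation: n_h = n · N_h S_h / Σ N_i S_i, with n = 579.
  stratum Region I: N_h·S_h = 1175·40.2 = 47235.00
  stratum Region II: N_h·S_h = 425·11.2 = 4760.00
  stratum Region III: N_h·S_h = 800·43.4 = 34720.00
  stratum Region IV: N_h·S_h = 675·39.4 = 26595.00
Σ N_h S_h = 113310.00
n for stratum Region IV = 579·26595.00/113310.00 = 135.897 → 136

136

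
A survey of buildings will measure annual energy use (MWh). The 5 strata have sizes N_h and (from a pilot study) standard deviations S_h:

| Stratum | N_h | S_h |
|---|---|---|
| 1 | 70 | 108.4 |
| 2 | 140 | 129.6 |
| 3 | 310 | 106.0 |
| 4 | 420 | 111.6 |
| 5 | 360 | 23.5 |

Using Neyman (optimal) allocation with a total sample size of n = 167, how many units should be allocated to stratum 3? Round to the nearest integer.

48

Neyman allocation: n_h = n · N_h S_h / Σ N_i S_i, with n = 167.
  stratum 1: N_h·S_h = 70·108.4 = 7588.00
  stratum 2: N_h·S_h = 140·129.6 = 18144.00
  stratum 3: N_h·S_h = 310·106.0 = 32860.00
  stratum 4: N_h·S_h = 420·111.6 = 46872.00
  stratum 5: N_h·S_h = 360·23.5 = 8460.00
Σ N_h S_h = 113924.00
n for stratum 3 = 167·32860.00/113924.00 = 48.169 → 48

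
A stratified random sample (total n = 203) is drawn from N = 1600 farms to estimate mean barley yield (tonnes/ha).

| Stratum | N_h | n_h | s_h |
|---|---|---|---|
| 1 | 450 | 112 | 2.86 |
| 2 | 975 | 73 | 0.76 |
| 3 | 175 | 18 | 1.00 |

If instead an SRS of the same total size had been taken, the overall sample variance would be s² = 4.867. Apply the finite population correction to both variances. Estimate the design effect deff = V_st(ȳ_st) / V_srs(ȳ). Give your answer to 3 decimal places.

V̂(ȳ_st) = Σ W_h² (1 − n_h/N_h) s_h²/n_h, with W_h = N_h/N and N = 1600:
  stratum 1: (450/1600)²·(1 − 112/450)·2.86²/112 = 0.00433914
  stratum 2: (975/1600)²·(1 − 73/975)·0.76²/73 = 0.00271816
  stratum 3: (175/1600)²·(1 − 18/175)·1.00²/18 = 0.000596246
V_st = 0.00765355
V_srs = (1 − 203/1600)·4.867/203 = 0.0209335
deff = V_st / V_srs = 0.00765355/0.0209335 = 0.3656

deff ≈ 0.366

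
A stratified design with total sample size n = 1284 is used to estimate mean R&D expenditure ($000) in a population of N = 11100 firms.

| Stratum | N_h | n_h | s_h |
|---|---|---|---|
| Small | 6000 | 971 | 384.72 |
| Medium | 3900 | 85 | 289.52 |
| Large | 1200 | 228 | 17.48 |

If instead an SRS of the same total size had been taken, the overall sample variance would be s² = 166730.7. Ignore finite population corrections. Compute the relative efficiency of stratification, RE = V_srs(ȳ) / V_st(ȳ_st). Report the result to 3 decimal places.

V̂(ȳ_st) = Σ W_h² s_h²/n_h, with W_h = N_h/N and N = 11100:
  stratum Small: (6000/11100)²·384.72²/971 = 44.5376
  stratum Medium: (3900/11100)²·289.52²/85 = 121.737
  stratum Large: (1200/11100)²·17.48²/228 = 0.0156626
V_st = 166.29
V_srs = s²/n = 166730.7/1284 = 129.853
Relative efficiency = V_srs / V_st = 129.853/166.29 = 0.7809

RE ≈ 0.781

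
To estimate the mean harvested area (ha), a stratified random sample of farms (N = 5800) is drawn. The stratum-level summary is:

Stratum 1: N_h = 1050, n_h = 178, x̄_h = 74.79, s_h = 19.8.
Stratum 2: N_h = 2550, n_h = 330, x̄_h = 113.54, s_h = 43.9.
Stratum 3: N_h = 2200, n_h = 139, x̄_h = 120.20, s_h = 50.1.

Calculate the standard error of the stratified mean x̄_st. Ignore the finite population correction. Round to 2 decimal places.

V̂(x̄_st) = Σ W_h² s_h²/n_h, with W_h = N_h/N and N = 5800:
  stratum 1: (1050/5800)²·19.8²/178 = 0.0721827
  stratum 2: (2550/5800)²·43.9²/330 = 1.12886
  stratum 3: (2200/5800)²·50.1²/139 = 2.59807
V̂(x̄_st) = 3.79911
SE(x̄_st) = √3.79911 = 1.94913

SE(x̄_st) ≈ 1.95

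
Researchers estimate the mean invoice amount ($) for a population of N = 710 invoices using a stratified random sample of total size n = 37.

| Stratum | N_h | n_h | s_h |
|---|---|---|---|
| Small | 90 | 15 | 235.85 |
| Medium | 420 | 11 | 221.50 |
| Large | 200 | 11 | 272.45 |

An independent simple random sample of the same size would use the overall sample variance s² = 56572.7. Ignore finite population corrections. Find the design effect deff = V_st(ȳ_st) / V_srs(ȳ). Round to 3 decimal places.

V̂(ȳ_st) = Σ W_h² s_h²/n_h, with W_h = N_h/N and N = 710:
  stratum Small: (90/710)²·235.85²/15 = 59.5866
  stratum Medium: (420/710)²·221.50²/11 = 1560.76
  stratum Large: (200/710)²·272.45²/11 = 535.457
V_st = 2155.81
V_srs = s²/n = 56572.7/37 = 1528.99
deff = V_st / V_srs = 2155.81/1528.99 = 1.4100

deff ≈ 1.410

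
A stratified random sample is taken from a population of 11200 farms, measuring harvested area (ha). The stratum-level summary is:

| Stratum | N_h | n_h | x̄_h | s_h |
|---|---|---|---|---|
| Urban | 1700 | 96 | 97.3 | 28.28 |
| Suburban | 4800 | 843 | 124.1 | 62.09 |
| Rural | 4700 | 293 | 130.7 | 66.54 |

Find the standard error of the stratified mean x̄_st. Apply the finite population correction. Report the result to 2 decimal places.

V̂(x̄_st) = Σ W_h² (1 − n_h/N_h) s_h²/n_h, with W_h = N_h/N and N = 11200:
  stratum Urban: (1700/11200)²·(1 − 96/1700)·28.28²/96 = 0.181094
  stratum Suburban: (4800/11200)²·(1 − 843/4800)·62.09²/843 = 0.692448
  stratum Rural: (4700/11200)²·(1 − 293/4700)·66.54²/293 = 2.49519
V̂(x̄_st) = 3.36873
SE(x̄_st) = √3.36873 = 1.83541

SE(x̄_st) ≈ 1.84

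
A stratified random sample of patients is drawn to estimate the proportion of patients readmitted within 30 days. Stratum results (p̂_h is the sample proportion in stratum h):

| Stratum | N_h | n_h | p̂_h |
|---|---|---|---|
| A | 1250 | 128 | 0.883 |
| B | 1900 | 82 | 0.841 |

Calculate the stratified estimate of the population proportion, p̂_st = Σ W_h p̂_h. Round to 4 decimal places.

p̂_st ≈ 0.8577

N = 3150; stratum weights W_h = N_h/N.
p̂_st = Σ W_h p̂_h = (1250·0.883 + 1900·0.841)/3150 = 0.85767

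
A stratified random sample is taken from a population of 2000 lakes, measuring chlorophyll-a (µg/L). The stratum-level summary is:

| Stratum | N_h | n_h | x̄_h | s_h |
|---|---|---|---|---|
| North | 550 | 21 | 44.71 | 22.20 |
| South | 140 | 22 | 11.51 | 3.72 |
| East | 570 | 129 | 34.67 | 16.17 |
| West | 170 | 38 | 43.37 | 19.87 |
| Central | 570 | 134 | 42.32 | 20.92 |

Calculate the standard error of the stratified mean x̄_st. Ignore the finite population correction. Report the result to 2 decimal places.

V̂(x̄_st) = Σ W_h² s_h²/n_h, with W_h = N_h/N and N = 2000:
  stratum North: (550/2000)²·22.20²/21 = 1.77481
  stratum South: (140/2000)²·3.72²/22 = 0.00308219
  stratum East: (570/2000)²·16.17²/129 = 0.164634
  stratum West: (170/2000)²·19.87²/38 = 0.0750672
  stratum Central: (570/2000)²·20.92²/134 = 0.265282
V̂(x̄_st) = 2.28288
SE(x̄_st) = √2.28288 = 1.51092

SE(x̄_st) ≈ 1.51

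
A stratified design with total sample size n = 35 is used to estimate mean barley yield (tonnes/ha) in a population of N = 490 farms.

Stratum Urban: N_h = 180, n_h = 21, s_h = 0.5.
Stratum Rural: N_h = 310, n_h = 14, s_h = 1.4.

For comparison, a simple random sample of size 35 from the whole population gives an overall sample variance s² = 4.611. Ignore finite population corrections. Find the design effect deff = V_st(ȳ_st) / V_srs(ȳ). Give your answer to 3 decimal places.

V̂(ȳ_st) = Σ W_h² s_h²/n_h, with W_h = N_h/N and N = 490:
  stratum Urban: (180/490)²·0.5²/21 = 0.00160647
  stratum Rural: (310/490)²·1.4²/14 = 0.056035
V_st = 0.0576415
V_srs = s²/n = 4.611/35 = 0.131743
deff = V_st / V_srs = 0.0576415/0.131743 = 0.4375

deff ≈ 0.438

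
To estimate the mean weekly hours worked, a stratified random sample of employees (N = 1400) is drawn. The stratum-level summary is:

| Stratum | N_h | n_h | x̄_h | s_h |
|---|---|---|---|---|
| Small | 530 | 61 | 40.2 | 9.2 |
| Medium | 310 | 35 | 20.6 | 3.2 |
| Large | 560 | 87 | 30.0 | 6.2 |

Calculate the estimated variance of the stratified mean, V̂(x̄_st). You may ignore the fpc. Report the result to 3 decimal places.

V̂(x̄_st) = Σ W_h² s_h²/n_h, with W_h = N_h/N and N = 1400:
  stratum Small: (530/1400)²·9.2²/61 = 0.198857
  stratum Medium: (310/1400)²·3.2²/35 = 0.014345
  stratum Large: (560/1400)²·6.2²/87 = 0.0706943
V̂(x̄_st) = 0.283896

V̂(x̄_st) ≈ 0.284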